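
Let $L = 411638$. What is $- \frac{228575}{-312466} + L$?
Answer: $\frac{128623107883}{312466} \approx 4.1164 \cdot 10^{5}$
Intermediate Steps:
$- \frac{228575}{-312466} + L = - \frac{228575}{-312466} + 411638 = \left(-228575\right) \left(- \frac{1}{312466}\right) + 411638 = \frac{228575}{312466} + 411638 = \frac{128623107883}{312466}$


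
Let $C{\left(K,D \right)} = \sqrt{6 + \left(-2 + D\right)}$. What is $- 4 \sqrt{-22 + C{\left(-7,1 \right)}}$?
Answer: $- 4 i \sqrt{22 - \sqrt{5}} \approx - 17.783 i$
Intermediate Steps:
$C{\left(K,D \right)} = \sqrt{4 + D}$
$- 4 \sqrt{-22 + C{\left(-7,1 \right)}} = - 4 \sqrt{-22 + \sqrt{4 + 1}} = - 4 \sqrt{-22 + \sqrt{5}}$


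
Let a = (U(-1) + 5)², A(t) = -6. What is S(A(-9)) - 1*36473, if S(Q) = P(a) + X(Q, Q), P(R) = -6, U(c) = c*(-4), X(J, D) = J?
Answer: -36485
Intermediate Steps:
U(c) = -4*c
a = 81 (a = (-4*(-1) + 5)² = (4 + 5)² = 9² = 81)
S(Q) = -6 + Q
S(A(-9)) - 1*36473 = (-6 - 6) - 1*36473 = -12 - 36473 = -36485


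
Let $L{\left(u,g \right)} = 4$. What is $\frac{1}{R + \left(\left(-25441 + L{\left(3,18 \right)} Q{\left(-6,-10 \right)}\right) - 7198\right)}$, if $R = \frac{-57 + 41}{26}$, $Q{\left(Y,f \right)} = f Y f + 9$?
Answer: $- \frac{13}{455047} \approx -2.8568 \cdot 10^{-5}$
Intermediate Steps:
$Q{\left(Y,f \right)} = 9 + Y f^{2}$ ($Q{\left(Y,f \right)} = Y f f + 9 = Y f^{2} + 9 = 9 + Y f^{2}$)
$R = - \frac{8}{13}$ ($R = \frac{1}{26} \left(-16\right) = - \frac{8}{13} \approx -0.61539$)
$\frac{1}{R + \left(\left(-25441 + L{\left(3,18 \right)} Q{\left(-6,-10 \right)}\right) - 7198\right)} = \frac{1}{- \frac{8}{13} - \left(32639 - 4 \left(9 - 6 \left(-10\right)^{2}\right)\right)} = \frac{1}{- \frac{8}{13} - \left(32639 - 4 \left(9 - 600\right)\right)} = \frac{1}{- \frac{8}{13} + \left(\left(-25441 + 4 \left(-591\right)\right) - 7198\right)} = \frac{1}{- \frac{8}{13} - 35003} = \frac{1}{- \frac{455047}{13}} = - \frac{13}{455047}$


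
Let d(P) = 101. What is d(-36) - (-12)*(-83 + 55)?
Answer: -235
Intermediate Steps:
d(-36) - (-12)*(-83 + 55) = 101 - (-12)*(-83 + 55) = 101 - (-12)*(-28) = 101 - 1*336 = 101 - 336 = -235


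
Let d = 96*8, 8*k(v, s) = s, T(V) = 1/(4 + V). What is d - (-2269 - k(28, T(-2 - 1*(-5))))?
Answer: 170073/56 ≈ 3037.0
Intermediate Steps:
k(v, s) = s/8
d = 768
d - (-2269 - k(28, T(-2 - 1*(-5)))) = 768 - (-2269 - 1/(8*(4 + (-2 - 1*(-5))))) = 768 - (-2269 - 1/(8*(4 + (-2 + 5)))) = 768 - (-2269 - 1/(8*(4 + 3))) = 768 - (-2269 - 1/(8*7)) = 768 - (-2269 - 1*1/56) = 768 - (-2269 - 1/56) = 768 - 1*(-127065/56) = 768 + 127065/56 = 170073/56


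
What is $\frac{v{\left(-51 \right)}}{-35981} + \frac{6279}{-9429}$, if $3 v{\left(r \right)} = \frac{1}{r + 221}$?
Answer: $- \frac{5486743139}{8239289190} \approx -0.66592$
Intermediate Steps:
$v{\left(r \right)} = \frac{1}{3 \left(221 + r\right)}$ ($v{\left(r \right)} = \frac{1}{3 \left(r + 221\right)} = \frac{1}{3 \left(221 + r\right)}$)
$\frac{v{\left(-51 \right)}}{-35981} + \frac{6279}{-9429} = \frac{\frac{1}{3} \frac{1}{221 - 51}}{-35981} + \frac{6279}{-9429} = \frac{1}{3 \cdot 170} \left(- \frac{1}{35981}\right) + 6279 \left(- \frac{1}{9429}\right) = \frac{1}{3} \cdot \frac{1}{170} \left(- \frac{1}{35981}\right) - \frac{299}{449} = \frac{1}{510} \left(- \frac{1}{35981}\right) - \frac{299}{449} = - \frac{1}{18350310} - \frac{299}{449} = - \frac{5486743139}{8239289190}$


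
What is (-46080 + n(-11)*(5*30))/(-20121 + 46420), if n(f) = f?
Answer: -47730/26299 ≈ -1.8149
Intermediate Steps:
(-46080 + n(-11)*(5*30))/(-20121 + 46420) = (-46080 - 55*30)/(-20121 + 46420) = (-46080 - 11*150)/26299 = (-46080 - 1650)*(1/26299) = -47730*1/26299 = -47730/26299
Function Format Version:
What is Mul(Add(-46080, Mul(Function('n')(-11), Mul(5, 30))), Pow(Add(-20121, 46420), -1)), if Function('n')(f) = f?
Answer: Rational(-47730, 26299) ≈ -1.8149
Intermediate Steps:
Mul(Add(-46080, Mul(Function('n')(-11), Mul(5, 30))), Pow(Add(-20121, 46420), -1)) = Mul(Add(-46080, Mul(-11, Mul(5, 30))), Pow(Add(-20121, 46420), -1)) = Mul(Add(-46080, Mul(-11, 150)), Pow(26299, -1)) = Mul(Add(-46080, -1650), Rational(1, 26299)) = Mul(-47730, Rational(1, 26299)) = Rational(-47730, 26299)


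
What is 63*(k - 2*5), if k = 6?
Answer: -252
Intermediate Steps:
63*(k - 2*5) = 63*(6 - 2*5) = 63*(6 - 10) = 63*(-4) = -252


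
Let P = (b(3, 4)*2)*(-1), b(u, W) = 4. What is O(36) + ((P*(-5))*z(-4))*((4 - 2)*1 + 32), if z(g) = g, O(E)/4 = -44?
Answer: -5616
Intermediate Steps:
O(E) = -176 (O(E) = 4*(-44) = -176)
P = -8 (P = (4*2)*(-1) = 8*(-1) = -8)
O(36) + ((P*(-5))*z(-4))*((4 - 2)*1 + 32) = -176 + (-8*(-5)*(-4))*((4 - 2)*1 + 32) = -176 + (40*(-4))*(2*1 + 32) = -176 - 160*(2 + 32) = -176 - 160*34 = -176 - 5440 = -5616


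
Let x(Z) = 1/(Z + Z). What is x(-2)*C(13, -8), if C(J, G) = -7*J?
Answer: 91/4 ≈ 22.750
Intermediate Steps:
x(Z) = 1/(2*Z)
x(-2)*C(13, -8) = ((½)/(-2))*(-7*13) = ((½)*(-½))*(-91) = -¼*(-91) = 91/4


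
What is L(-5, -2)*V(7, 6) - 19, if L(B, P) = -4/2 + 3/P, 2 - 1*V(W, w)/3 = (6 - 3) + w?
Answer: 109/2 ≈ 54.500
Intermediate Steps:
V(W, w) = -3 - 3*w (V(W, w) = 6 - 3*((6 - 3) + w) = 6 - 3*(3 + w) = 6 + (-9 - 3*w) = -3 - 3*w)
L(B, P) = -2 + 3/P (L(B, P) = -4*½ + 3/P = -2 + 3/P)
L(-5, -2)*V(7, 6) - 19 = (-2 + 3/(-2))*(-3 - 3*6) - 19 = (-2 + 3*(-½))*(-3 - 18) - 19 = (-2 - 3/2)*(-21) - 19 = -7/2*(-21) - 19 = 147/2 - 19 = 109/2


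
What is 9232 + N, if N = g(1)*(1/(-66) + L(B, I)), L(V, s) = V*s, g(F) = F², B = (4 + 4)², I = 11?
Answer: 655775/66 ≈ 9936.0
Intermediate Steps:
B = 64 (B = 8² = 64)
N = 46463/66 (N = 1²*(1/(-66) + 64*11) = 1*(-1/66 + 704) = 1*(46463/66) = 46463/66 ≈ 703.98)
9232 + N = 9232 + 46463/66 = 655775/66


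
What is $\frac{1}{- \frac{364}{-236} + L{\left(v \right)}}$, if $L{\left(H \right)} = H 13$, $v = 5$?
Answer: $\frac{59}{3926} \approx 0.015028$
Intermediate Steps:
$L{\left(H \right)} = 13 H$
$\frac{1}{- \frac{364}{-236} + L{\left(v \right)}} = \frac{1}{- \frac{364}{-236} + 13 \cdot 5} = \frac{1}{\left(-364\right) \left(- \frac{1}{236}\right) + 65} = \frac{1}{\frac{91}{59} + 65} = \frac{1}{\frac{3926}{59}} = \frac{59}{3926}$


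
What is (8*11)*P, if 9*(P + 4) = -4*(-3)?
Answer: -704/3 ≈ -234.67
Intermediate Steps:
P = -8/3 (P = -4 + (-4*(-3))/9 = -4 + (1/9)*12 = -4 + 4/3 = -8/3 ≈ -2.6667)
(8*11)*P = (8*11)*(-8/3) = 88*(-8/3) = -704/3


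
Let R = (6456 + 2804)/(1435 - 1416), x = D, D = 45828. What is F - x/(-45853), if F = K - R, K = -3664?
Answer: -3615830496/871207 ≈ -4150.4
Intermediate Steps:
x = 45828
R = 9260/19 ≈ 487.37
F = -78876/19 (F = -3664 - 1*9260/19 = -3664 - 9260/19 = -78876/19 ≈ -4151.4)
F - x/(-45853) = -78876/19 - 45828/(-45853) = -78876/19 - 45828*(-1)/45853 = -78876/19 - 1*(-45828/45853) = -78876/19 + 45828/45853 = -3615830496/871207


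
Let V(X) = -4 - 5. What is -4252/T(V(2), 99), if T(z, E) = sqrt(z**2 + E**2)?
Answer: -2126*sqrt(122)/549 ≈ -42.773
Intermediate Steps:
V(X) = -9
T(z, E) = sqrt(E**2 + z**2)
-4252/T(V(2), 99) = -4252/sqrt(99**2 + (-9)**2) = -4252/sqrt(9801 + 81) = -4252*sqrt(122)/1098 = -2126*sqrt(122)/549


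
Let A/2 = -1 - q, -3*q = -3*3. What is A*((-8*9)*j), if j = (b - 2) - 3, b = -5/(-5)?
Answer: -2304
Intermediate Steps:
b = 1 (b = -5*(-1/5) = 1)
q = 3 (q = -(-1)*3 = -1/3*(-9) = 3)
A = -8 (A = 2*(-1 - 1*3) = 2*(-1 - 3) = 2*(-4) = -8)
j = -4 (j = (1 - 2) - 3 = -1 - 3 = -4)
A*((-8*9)*j) = -8*(-8*9)*(-4) = -(-576)*(-4) = -8*288 = -2304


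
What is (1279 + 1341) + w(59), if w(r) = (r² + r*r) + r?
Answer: 9641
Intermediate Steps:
w(r) = r + 2*r² (w(r) = (r² + r²) + r = 2*r² + r = r + 2*r²)
(1279 + 1341) + w(59) = (1279 + 1341) + 59*(1 + 2*59) = 2620 + 59*(1 + 118) = 2620 + 59*119 = 2620 + 7021 = 9641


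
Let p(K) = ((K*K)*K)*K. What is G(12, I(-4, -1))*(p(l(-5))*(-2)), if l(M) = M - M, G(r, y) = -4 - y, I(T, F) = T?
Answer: 0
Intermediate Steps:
l(M) = 0
p(K) = K**4 (p(K) = (K**2*K)*K = K**3*K = K**4)
G(12, I(-4, -1))*(p(l(-5))*(-2)) = (-4 - 1*(-4))*(0**4*(-2)) = (-4 + 4)*(0*(-2)) = 0*0 = 0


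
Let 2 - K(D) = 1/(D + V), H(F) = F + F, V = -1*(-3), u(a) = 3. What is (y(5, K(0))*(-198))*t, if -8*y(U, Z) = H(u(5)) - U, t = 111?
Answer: 10989/4 ≈ 2747.3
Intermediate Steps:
V = 3
H(F) = 2*F
K(D) = 2 - 1/(3 + D) (K(D) = 2 - 1/(D + 3) = 2 - 1/(3 + D))
y(U, Z) = -¾ + U/8 (y(U, Z) = -(2*3 - U)/8 = -(6 - U)/8 = -¾ + U/8)
(y(5, K(0))*(-198))*t = ((-¾ + (⅛)*5)*(-198))*111 = ((-¾ + 5/8)*(-198))*111 = -⅛*(-198)*111 = (99/4)*111 = 10989/4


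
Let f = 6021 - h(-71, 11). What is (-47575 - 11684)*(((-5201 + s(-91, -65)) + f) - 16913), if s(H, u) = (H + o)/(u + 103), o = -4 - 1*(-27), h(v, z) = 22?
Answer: 18146231721/19 ≈ 9.5506e+8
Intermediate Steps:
o = 23 (o = -4 + 27 = 23)
s(H, u) = (23 + H)/(103 + u) (s(H, u) = (H + 23)/(u + 103) = (23 + H)/(103 + u))
f = 5999 (f = 6021 - 1*22 = 6021 - 22 = 5999)
(-47575 - 11684)*(((-5201 + s(-91, -65)) + f) - 16913) = (-47575 - 11684)*(((-5201 + (23 - 91)/(103 - 65)) + 5999) - 16913) = -59259*(((-5201 - 68/38) + 5999) - 16913) = -59259*(((-5201 + (1/38)*(-68)) + 5999) - 16913) = -59259*(((-5201 - 34/19) + 5999) - 16913) = -59259*((-98853/19 + 5999) - 16913) = -59259*(15128/19 - 16913) = -59259*(-306219/19) = 18146231721/19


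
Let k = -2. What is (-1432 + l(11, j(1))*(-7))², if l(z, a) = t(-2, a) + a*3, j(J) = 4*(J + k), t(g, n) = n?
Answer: 1742400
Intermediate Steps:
j(J) = -8 + 4*J (j(J) = 4*(J - 2) = 4*(-2 + J) = -8 + 4*J)
l(z, a) = 4*a (l(z, a) = a + a*3 = a + 3*a = 4*a)
(-1432 + l(11, j(1))*(-7))² = (-1432 + (4*(-8 + 4*1))*(-7))² = (-1432 + (4*(-8 + 4))*(-7))² = (-1432 + (4*(-4))*(-7))² = (-1432 - 16*(-7))² = (-1432 + 112)² = (-1320)² = 1742400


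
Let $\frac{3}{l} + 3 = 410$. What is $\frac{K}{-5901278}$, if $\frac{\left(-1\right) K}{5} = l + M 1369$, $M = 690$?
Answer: $\frac{1922281365}{2401820146} \approx 0.80034$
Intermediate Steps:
$l = \frac{3}{407}$ ($l = \frac{3}{-3 + 410} = \frac{3}{407} \approx 0.007371$)
$K = - \frac{1922281365}{407}$ ($K = - 5 \left(\frac{3}{407} + 690 \cdot 1369\right) = - 5 \left(\frac{3}{407} + 944610\right) = \left(-5\right) \frac{384456273}{407} = - \frac{1922281365}{407} \approx -4.723 \cdot 10^{6}$)
$\frac{K}{-5901278} = - \frac{1922281365}{407 \left(-5901278\right)} = \left(- \frac{1922281365}{407}\right) \left(- \frac{1}{5901278}\right) = \frac{1922281365}{2401820146}$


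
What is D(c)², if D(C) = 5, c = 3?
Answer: 25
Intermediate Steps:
D(c)² = 5² = 25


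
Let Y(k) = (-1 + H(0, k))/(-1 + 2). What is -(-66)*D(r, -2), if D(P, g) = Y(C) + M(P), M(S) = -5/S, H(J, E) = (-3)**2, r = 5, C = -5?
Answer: 462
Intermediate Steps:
H(J, E) = 9
Y(k) = 8 (Y(k) = (-1 + 9)/(-1 + 2) = 8/1 = 8*1 = 8)
D(P, g) = 8 - 5/P
-(-66)*D(r, -2) = -(-66)*(8 - 5/5) = -(-66)*(8 - 5*1/5) = -(-66)*(8 - 1) = -(-66)*7 = -1*(-462) = 462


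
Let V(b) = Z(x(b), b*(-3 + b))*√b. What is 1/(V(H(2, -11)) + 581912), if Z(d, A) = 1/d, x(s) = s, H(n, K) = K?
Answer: 6401032/3724837333185 + I*√11/3724837333185 ≈ 1.7185e-6 + 8.9041e-13*I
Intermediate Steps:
V(b) = b^(-½) (V(b) = √b/b = b^(-½))
1/(V(H(2, -11)) + 581912) = 1/((-11)^(-½) + 581912) = 1/(-I*√11/11 + 581912) = 1/(581912 - I*√11/11)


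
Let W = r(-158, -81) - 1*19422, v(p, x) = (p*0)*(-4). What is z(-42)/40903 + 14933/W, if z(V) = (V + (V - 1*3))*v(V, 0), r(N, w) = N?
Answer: -14933/19580 ≈ -0.76267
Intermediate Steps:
v(p, x) = 0 (v(p, x) = 0*(-4) = 0)
z(V) = 0 (z(V) = (V + (V - 1*3))*0 = (V + (V - 3))*0 = (V + (-3 + V))*0 = (-3 + 2*V)*0 = 0)
W = -19580 (W = -158 - 1*19422 = -158 - 19422 = -19580)
z(-42)/40903 + 14933/W = 0/40903 + 14933/(-19580) = 0*(1/40903) + 14933*(-1/19580) = 0 - 14933/19580 = -14933/19580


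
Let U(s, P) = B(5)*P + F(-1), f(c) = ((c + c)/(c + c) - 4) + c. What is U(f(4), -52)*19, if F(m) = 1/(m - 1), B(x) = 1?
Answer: -1995/2 ≈ -997.50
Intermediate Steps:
F(m) = 1/(-1 + m)
f(c) = -3 + c (f(c) = ((2*c)/((2*c)) - 4) + c = ((2*c)*(1/(2*c)) - 4) + c = (1 - 4) + c = -3 + c)
U(s, P) = -½ + P (U(s, P) = 1*P + 1/(-1 - 1) = P + 1/(-2) = P - ½ = -½ + P)
U(f(4), -52)*19 = (-½ - 52)*19 = -105/2*19 = -1995/2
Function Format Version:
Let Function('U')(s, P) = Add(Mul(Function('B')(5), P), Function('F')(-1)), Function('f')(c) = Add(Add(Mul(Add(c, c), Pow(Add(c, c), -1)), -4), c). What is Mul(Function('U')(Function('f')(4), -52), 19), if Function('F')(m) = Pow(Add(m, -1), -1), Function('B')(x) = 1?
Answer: Rational(-1995, 2) ≈ -997.50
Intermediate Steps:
Function('F')(m) = Pow(Add(-1, m), -1)
Function('f')(c) = Add(-3, c) (Function('f')(c) = Add(Add(Mul(Mul(2, c), Pow(Mul(2, c), -1)), -4), c) = Add(Add(Mul(Mul(2, c), Mul(Rational(1, 2), Pow(c, -1))), -4), c) = Add(Add(1, -4), c) = Add(-3, c))
Function('U')(s, P) = Add(Rational(-1, 2), P) (Function('U')(s, P) = Add(Mul(1, P), Pow(Add(-1, -1), -1)) = Add(P, Pow(-2, -1)) = Add(P, Rational(-1, 2)) = Add(Rational(-1, 2), P))
Mul(Function('U')(Function('f')(4), -52), 19) = Mul(Add(Rational(-1, 2), -52), 19) = Mul(Rational(-105, 2), 19) = Rational(-1995, 2)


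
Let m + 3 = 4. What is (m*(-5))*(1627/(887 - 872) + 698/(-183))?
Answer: -31919/61 ≈ -523.26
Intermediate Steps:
m = 1 (m = -3 + 4 = 1)
(m*(-5))*(1627/(887 - 872) + 698/(-183)) = (1*(-5))*(1627/(887 - 872) + 698/(-183)) = -5*(1627/15 + 698*(-1/183)) = -5*(1627*(1/15) - 698/183) = -5*(1627/15 - 698/183) = -5*31919/305 = -31919/61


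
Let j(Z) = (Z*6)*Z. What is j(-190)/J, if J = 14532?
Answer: 18050/1211 ≈ 14.905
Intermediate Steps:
j(Z) = 6*Z**2 (j(Z) = (6*Z)*Z = 6*Z**2)
j(-190)/J = (6*(-190)**2)/14532 = (6*36100)*(1/14532) = 216600*(1/14532) = 18050/1211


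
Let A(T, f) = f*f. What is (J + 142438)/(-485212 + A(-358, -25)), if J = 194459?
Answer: -37433/53843 ≈ -0.69522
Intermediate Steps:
A(T, f) = f²
(J + 142438)/(-485212 + A(-358, -25)) = (194459 + 142438)/(-485212 + (-25)²) = 336897/(-485212 + 625) = 336897/(-484587) = 336897*(-1/484587) = -37433/53843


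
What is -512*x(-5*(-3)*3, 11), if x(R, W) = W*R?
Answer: -253440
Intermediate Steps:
x(R, W) = R*W
-512*x(-5*(-3)*3, 11) = -512*-5*(-3)*3*11 = -512*15*3*11 = -23040*11 = -512*495 = -253440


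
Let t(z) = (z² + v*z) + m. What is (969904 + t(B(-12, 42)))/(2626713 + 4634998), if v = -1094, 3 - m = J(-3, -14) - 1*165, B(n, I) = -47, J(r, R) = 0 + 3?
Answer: 1023696/7261711 ≈ 0.14097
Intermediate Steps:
J(r, R) = 3
m = 165 (m = 3 - (3 - 1*165) = 3 - (3 - 165) = 3 - 1*(-162) = 3 + 162 = 165)
t(z) = 165 + z² - 1094*z (t(z) = (z² - 1094*z) + 165 = 165 + z² - 1094*z)
(969904 + t(B(-12, 42)))/(2626713 + 4634998) = (969904 + (165 + (-47)² - 1094*(-47)))/(2626713 + 4634998) = (969904 + (165 + 2209 + 51418))/7261711 = (969904 + 53792)*(1/7261711) = 1023696*(1/7261711) = 1023696/7261711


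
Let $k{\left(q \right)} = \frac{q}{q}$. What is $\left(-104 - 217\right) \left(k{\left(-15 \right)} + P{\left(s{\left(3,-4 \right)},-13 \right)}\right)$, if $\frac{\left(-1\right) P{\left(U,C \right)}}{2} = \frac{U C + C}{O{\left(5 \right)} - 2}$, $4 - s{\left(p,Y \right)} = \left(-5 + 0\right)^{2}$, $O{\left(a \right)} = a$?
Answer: $55319$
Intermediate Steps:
$k{\left(q \right)} = 1$
$s{\left(p,Y \right)} = -21$ ($s{\left(p,Y \right)} = 4 - \left(-5 + 0\right)^{2} = 4 - \left(-5\right)^{2} = 4 - 25 = -21$)
$P{\left(U,C \right)} = - \frac{2 C}{3} - \frac{2 C U}{3}$ ($P{\left(U,C \right)} = - 2 \frac{U C + C}{5 - 2} = - 2 \frac{C U + C}{3} = - 2 \left(C + C U\right) \frac{1}{3} = - 2 \left(\frac{C}{3} + \frac{C U}{3}\right) = - \frac{2 C}{3} - \frac{2 C U}{3}$)
$\left(-104 - 217\right) \left(k{\left(-15 \right)} + P{\left(s{\left(3,-4 \right)},-13 \right)}\right) = \left(-104 - 217\right) \left(1 - - \frac{26 \left(1 - 21\right)}{3}\right) = - 321 \left(1 - \left(- \frac{26}{3}\right) \left(-20\right)\right) = - 321 \left(1 - \frac{520}{3}\right) = \left(-321\right) \left(- \frac{517}{3}\right) = 55319$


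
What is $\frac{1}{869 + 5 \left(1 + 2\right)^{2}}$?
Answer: $\frac{1}{914} \approx 0.0010941$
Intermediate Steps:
$\frac{1}{869 + 5 \left(1 + 2\right)^{2}} = \frac{1}{869 + 5 \cdot 3^{2}} = \frac{1}{869 + 5 \cdot 9} = \frac{1}{869 + 45} = \frac{1}{914}$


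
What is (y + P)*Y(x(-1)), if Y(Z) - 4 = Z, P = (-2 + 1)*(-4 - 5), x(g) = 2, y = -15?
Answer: -36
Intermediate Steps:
P = 9 (P = -1*(-9) = 9)
Y(Z) = 4 + Z
(y + P)*Y(x(-1)) = (-15 + 9)*(4 + 2) = -6*6 = -36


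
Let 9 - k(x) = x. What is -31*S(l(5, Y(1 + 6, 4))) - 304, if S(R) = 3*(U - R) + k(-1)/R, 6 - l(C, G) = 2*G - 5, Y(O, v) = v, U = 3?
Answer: -1222/3 ≈ -407.33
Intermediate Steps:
k(x) = 9 - x
l(C, G) = 11 - 2*G (l(C, G) = 6 - (2*G - 5) = 6 - (-5 + 2*G) = 6 + (5 - 2*G) = 11 - 2*G)
S(R) = 9 - 3*R + 10/R (S(R) = 3*(3 - R) + (9 - 1*(-1))/R = (9 - 3*R) + (9 + 1)/R = (9 - 3*R) + 10/R = 9 - 3*R + 10/R)
-31*S(l(5, Y(1 + 6, 4))) - 304 = -31*(9 - 3*(11 - 2*4) + 10/(11 - 2*4)) - 304 = -31*(9 - 3*(11 - 8) + 10/(11 - 8)) - 304 = -31*(9 - 3*3 + 10/3) - 304 = -31*(9 - 9 + 10*(⅓)) - 304 = -31*(9 - 9 + 10/3) - 304 = -31*10/3 - 304 = -310/3 - 304 = -1222/3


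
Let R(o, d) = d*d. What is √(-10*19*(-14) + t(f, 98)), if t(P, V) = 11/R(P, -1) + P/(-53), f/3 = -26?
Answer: √7506973/53 ≈ 51.696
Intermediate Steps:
R(o, d) = d²
f = -78 (f = 3*(-26) = -78)
t(P, V) = 11 - P/53 (t(P, V) = 11/((-1)²) + P/(-53) = 11/1 + P*(-1/53) = 11*1 - P/53 = 11 - P/53)
√(-10*19*(-14) + t(f, 98)) = √(-10*19*(-14) + (11 - 1/53*(-78))) = √(-190*(-14) + (11 + 78/53)) = √(2660 + 661/53) = √(141641/53) = √7506973/53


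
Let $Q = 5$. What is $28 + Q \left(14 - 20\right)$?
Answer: $-2$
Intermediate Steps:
$28 + Q \left(14 - 20\right) = 28 + 5 \left(14 - 20\right) = 28 + 5 \left(-6\right) = 28 - 30 = -2$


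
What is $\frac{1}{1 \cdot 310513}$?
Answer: $\frac{1}{310513} \approx 3.2205 \cdot 10^{-6}$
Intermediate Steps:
$\frac{1}{1 \cdot 310513} = \frac{1}{310513}$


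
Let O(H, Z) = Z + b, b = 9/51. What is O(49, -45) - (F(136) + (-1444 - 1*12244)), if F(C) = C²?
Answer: -82498/17 ≈ -4852.8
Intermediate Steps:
b = 3/17 (b = 9*(1/51) = 3/17 ≈ 0.17647)
O(H, Z) = 3/17 + Z (O(H, Z) = Z + 3/17 = 3/17 + Z)
O(49, -45) - (F(136) + (-1444 - 1*12244)) = (3/17 - 45) - (136² + (-1444 - 1*12244)) = -762/17 - (18496 + (-1444 - 12244)) = -762/17 - (18496 - 13688) = -762/17 - 1*4808 = -762/17 - 4808 = -82498/17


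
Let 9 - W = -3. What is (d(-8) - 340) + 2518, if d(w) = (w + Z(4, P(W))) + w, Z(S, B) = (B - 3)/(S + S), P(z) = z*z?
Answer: 17437/8 ≈ 2179.6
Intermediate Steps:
W = 12 (W = 9 - 1*(-3) = 9 + 3 = 12)
P(z) = z**2
Z(S, B) = (-3 + B)/(2*S) (Z(S, B) = (-3 + B)/((2*S)) = (-3 + B)*(1/(2*S)) = (-3 + B)/(2*S))
d(w) = 141/8 + 2*w (d(w) = (w + (1/2)*(-3 + 12**2)/4) + w = (w + (1/2)*(1/4)*(-3 + 144)) + w = (w + (1/2)*(1/4)*141) + w = (w + 141/8) + w = (141/8 + w) + w = 141/8 + 2*w)
(d(-8) - 340) + 2518 = ((141/8 + 2*(-8)) - 340) + 2518 = ((141/8 - 16) - 340) + 2518 = (13/8 - 340) + 2518 = -2707/8 + 2518 = 17437/8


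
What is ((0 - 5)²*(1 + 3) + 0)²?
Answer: 10000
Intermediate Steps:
((0 - 5)²*(1 + 3) + 0)² = ((-5)²*4 + 0)² = (25*4 + 0)² = (100 + 0)² = 100² = 10000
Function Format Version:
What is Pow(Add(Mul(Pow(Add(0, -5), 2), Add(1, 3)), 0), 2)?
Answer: 10000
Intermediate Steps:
Pow(Add(Mul(Pow(Add(0, -5), 2), Add(1, 3)), 0), 2) = Pow(Add(Mul(Pow(-5, 2), 4), 0), 2) = Pow(Add(Mul(25, 4), 0), 2) = Pow(Add(100, 0), 2) = Pow(100, 2) = 10000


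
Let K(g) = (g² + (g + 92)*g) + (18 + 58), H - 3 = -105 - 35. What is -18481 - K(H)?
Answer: -43491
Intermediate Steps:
H = -137 (H = 3 + (-105 - 35) = 3 - 140 = -137)
K(g) = 76 + g² + g*(92 + g) (K(g) = (g² + (92 + g)*g) + 76 = (g² + g*(92 + g)) + 76 = 76 + g² + g*(92 + g))
-18481 - K(H) = -18481 - (76 + 2*(-137)² + 92*(-137)) = -18481 - (76 + 2*18769 - 12604) = -18481 - (76 + 37538 - 12604) = -18481 - 1*25010 = -18481 - 25010 = -43491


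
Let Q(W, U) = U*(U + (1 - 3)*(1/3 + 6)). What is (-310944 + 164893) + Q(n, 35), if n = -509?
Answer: -435808/3 ≈ -1.4527e+5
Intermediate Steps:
Q(W, U) = U*(-38/3 + U) (Q(W, U) = U*(U - 2*(1/3 + 6)) = U*(U - 2*19/3) = U*(U - 38/3) = U*(-38/3 + U))
(-310944 + 164893) + Q(n, 35) = (-310944 + 164893) + (1/3)*35*(-38 + 3*35) = -146051 + (1/3)*35*(-38 + 105) = -146051 + (1/3)*35*67 = -146051 + 2345/3 = -435808/3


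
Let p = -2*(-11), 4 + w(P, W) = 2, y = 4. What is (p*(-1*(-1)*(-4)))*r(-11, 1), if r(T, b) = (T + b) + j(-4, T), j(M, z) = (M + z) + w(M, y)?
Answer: 2376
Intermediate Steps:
w(P, W) = -2 (w(P, W) = -4 + 2 = -2)
j(M, z) = -2 + M + z (j(M, z) = (M + z) - 2 = -2 + M + z)
p = 22
r(T, b) = -6 + b + 2*T (r(T, b) = (T + b) + (-2 - 4 + T) = (T + b) + (-6 + T) = -6 + b + 2*T)
(p*(-1*(-1)*(-4)))*r(-11, 1) = (22*(-1*(-1)*(-4)))*(-6 + 1 + 2*(-11)) = (22*(1*(-4)))*(-6 + 1 - 22) = (22*(-4))*(-27) = -88*(-27) = 2376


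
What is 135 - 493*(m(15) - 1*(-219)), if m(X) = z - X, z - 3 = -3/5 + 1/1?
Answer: -510566/5 ≈ -1.0211e+5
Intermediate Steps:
z = 17/5 (z = 3 + (-3/5 + 1/1) = 3 + (-3*1/5 + 1*1) = 3 + (-3/5 + 1) = 3 + 2/5 = 17/5 ≈ 3.4000)
m(X) = 17/5 - X
135 - 493*(m(15) - 1*(-219)) = 135 - 493*((17/5 - 1*15) - 1*(-219)) = 135 - 493*((17/5 - 15) + 219) = 135 - 493*(-58/5 + 219) = 135 - 493*1037/5 = 135 - 511241/5 = -510566/5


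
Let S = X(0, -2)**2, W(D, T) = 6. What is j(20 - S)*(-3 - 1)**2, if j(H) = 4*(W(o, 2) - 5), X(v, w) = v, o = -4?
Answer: 64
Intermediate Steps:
S = 0 (S = 0**2 = 0)
j(H) = 4 (j(H) = 4*(6 - 5) = 4*1 = 4)
j(20 - S)*(-3 - 1)**2 = 4*(-3 - 1)**2 = 4*(-4)**2 = 4*16 = 64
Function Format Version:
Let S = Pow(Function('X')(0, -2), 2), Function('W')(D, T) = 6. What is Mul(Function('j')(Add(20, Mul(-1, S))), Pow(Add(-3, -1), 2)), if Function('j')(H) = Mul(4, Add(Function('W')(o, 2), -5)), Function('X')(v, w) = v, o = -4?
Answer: 64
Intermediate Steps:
S = 0 (S = Pow(0, 2) = 0)
Function('j')(H) = 4 (Function('j')(H) = Mul(4, Add(6, -5)) = Mul(4, 1) = 4)
Mul(Function('j')(Add(20, Mul(-1, S))), Pow(Add(-3, -1), 2)) = Mul(4, Pow(Add(-3, -1), 2)) = Mul(4, Pow(-4, 2)) = Mul(4, 16) = 64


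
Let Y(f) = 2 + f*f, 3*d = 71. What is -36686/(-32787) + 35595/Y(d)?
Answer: 10689073859/165869433 ≈ 64.443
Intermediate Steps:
d = 71/3 (d = (1/3)*71 = 71/3 ≈ 23.667)
Y(f) = 2 + f**2
-36686/(-32787) + 35595/Y(d) = -36686/(-32787) + 35595/(2 + (71/3)**2) = -36686*(-1/32787) + 35595/(2 + 5041/9) = 36686/32787 + 35595/(5059/9) = 36686/32787 + 35595*(9/5059) = 36686/32787 + 320355/5059 = 10689073859/165869433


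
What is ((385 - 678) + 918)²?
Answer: 390625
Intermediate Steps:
((385 - 678) + 918)² = (-293 + 918)² = 625² = 390625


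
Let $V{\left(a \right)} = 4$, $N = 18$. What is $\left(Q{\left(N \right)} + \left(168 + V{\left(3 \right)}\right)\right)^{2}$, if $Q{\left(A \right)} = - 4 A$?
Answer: $10000$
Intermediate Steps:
$\left(Q{\left(N \right)} + \left(168 + V{\left(3 \right)}\right)\right)^{2} = \left(\left(-4\right) 18 + \left(168 + 4\right)\right)^{2} = \left(-72 + 172\right)^{2} = 100^{2} = 10000$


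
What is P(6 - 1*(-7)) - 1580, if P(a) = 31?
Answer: -1549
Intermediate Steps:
P(6 - 1*(-7)) - 1580 = 31 - 1580 = -1549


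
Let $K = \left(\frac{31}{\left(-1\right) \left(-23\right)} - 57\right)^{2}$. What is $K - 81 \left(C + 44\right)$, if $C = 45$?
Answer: $- \frac{2175161}{529} \approx -4111.8$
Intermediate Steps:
$K = \frac{1638400}{529}$ ($K = \left(\frac{31}{23} - 57\right)^{2} = \left(- \frac{1280}{23}\right)^{2} = \frac{1638400}{529} \approx 3097.2$)
$K - 81 \left(C + 44\right) = \frac{1638400}{529} - 81 \left(45 + 44\right) = \frac{1638400}{529} - 7209 = - \frac{2175161}{529}$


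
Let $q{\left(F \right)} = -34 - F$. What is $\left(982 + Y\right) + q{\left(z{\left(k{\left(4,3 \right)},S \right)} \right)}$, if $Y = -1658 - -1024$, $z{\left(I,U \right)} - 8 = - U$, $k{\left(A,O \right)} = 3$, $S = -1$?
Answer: $305$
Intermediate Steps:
$z{\left(I,U \right)} = 8 - U$
$Y = -634$ ($Y = -1658 + 1024 = -634$)
$\left(982 + Y\right) + q{\left(z{\left(k{\left(4,3 \right)},S \right)} \right)} = \left(982 - 634\right) - \left(42 + 1\right) = 348 - 43 = 305$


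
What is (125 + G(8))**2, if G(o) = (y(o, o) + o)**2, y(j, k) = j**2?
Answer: 28185481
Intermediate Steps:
G(o) = (o + o**2)**2 (G(o) = (o**2 + o)**2 = (o + o**2)**2)
(125 + G(8))**2 = (125 + 8**2*(1 + 8)**2)**2 = (125 + 64*9**2)**2 = (125 + 64*81)**2 = (125 + 5184)**2 = 5309**2 = 28185481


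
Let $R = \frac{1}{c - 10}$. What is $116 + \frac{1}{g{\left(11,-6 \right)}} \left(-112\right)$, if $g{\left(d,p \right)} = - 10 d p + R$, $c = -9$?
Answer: $\frac{1452396}{12539} \approx 115.83$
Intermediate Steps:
$R = - \frac{1}{19}$ ($R = \frac{1}{-9 - 10} = \frac{1}{-19} = - \frac{1}{19} \approx -0.052632$)
$g{\left(d,p \right)} = - \frac{1}{19} - 10 d p$ ($g{\left(d,p \right)} = - 10 d p - \frac{1}{19} = - \frac{1}{19} - 10 d p$)
$116 + \frac{1}{g{\left(11,-6 \right)}} \left(-112\right) = 116 + \frac{1}{- \frac{1}{19} - 110 \left(-6\right)} \left(-112\right) = 116 + \frac{1}{- \frac{1}{19} + 660} \left(-112\right) = 116 + \frac{1}{\frac{12539}{19}} \left(-112\right) = 116 + \frac{19}{12539} \left(-112\right) = 116 - \frac{2128}{12539} = \frac{1452396}{12539}$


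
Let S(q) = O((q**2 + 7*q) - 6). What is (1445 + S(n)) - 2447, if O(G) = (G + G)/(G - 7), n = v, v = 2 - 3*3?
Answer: -13014/13 ≈ -1001.1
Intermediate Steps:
v = -7 (v = 2 - 9 = -7)
n = -7
O(G) = 2*G/(-7 + G) (O(G) = (2*G)/(-7 + G) = 2*G/(-7 + G))
S(q) = 2*(-6 + q**2 + 7*q)/(-13 + q**2 + 7*q) (S(q) = 2*((q**2 + 7*q) - 6)/(-7 + ((q**2 + 7*q) - 6)) = 2*(-6 + q**2 + 7*q)/(-7 + (-6 + q**2 + 7*q)) = 2*(-6 + q**2 + 7*q)/(-13 + q**2 + 7*q))
(1445 + S(n)) - 2447 = (1445 + 2*(-6 + (-7)**2 + 7*(-7))/(-13 + (-7)**2 + 7*(-7))) - 2447 = (1445 + 2*(-6 + 49 - 49)/(-13 + 49 - 49)) - 2447 = (1445 + 2*(-6)/(-13)) - 2447 = (1445 + 2*(-1/13)*(-6)) - 2447 = (1445 + 12/13) - 2447 = 18797/13 - 2447 = -13014/13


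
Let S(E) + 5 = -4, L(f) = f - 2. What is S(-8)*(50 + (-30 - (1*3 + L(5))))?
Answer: -126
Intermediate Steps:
L(f) = -2 + f
S(E) = -9 (S(E) = -5 - 4 = -9)
S(-8)*(50 + (-30 - (1*3 + L(5)))) = -9*(50 + (-30 - (1*3 + (-2 + 5)))) = -9*(50 + (-30 - (3 + 3))) = -9*(50 + (-30 - 1*6)) = -9*(50 + (-30 - 6)) = -9*(50 - 36) = -9*14 = -126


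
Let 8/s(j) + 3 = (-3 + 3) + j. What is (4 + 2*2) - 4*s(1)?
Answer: 24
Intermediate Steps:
s(j) = 8/(-3 + j) (s(j) = 8/(-3 + ((-3 + 3) + j)) = 8/(-3 + (0 + j)) = 8/(-3 + j))
(4 + 2*2) - 4*s(1) = (4 + 2*2) - 32/(-3 + 1) = (4 + 4) - 32/(-2) = 8 - 32*(-1)/2 = 8 - 4*(-4) = 8 + 16 = 24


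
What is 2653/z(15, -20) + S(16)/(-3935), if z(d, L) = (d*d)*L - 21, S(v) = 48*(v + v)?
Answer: -17383811/17790135 ≈ -0.97716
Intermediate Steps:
S(v) = 96*v (S(v) = 48*(2*v) = 96*v)
z(d, L) = -21 + L*d² (z(d, L) = d²*L - 21 = L*d² - 21 = -21 + L*d²)
2653/z(15, -20) + S(16)/(-3935) = 2653/(-21 - 20*15²) + (96*16)/(-3935) = 2653/(-21 - 20*225) + 1536*(-1/3935) = 2653/(-21 - 4500) - 1536/3935 = 2653/(-4521) - 1536/3935 = 2653*(-1/4521) - 1536/3935 = -2653/4521 - 1536/3935 = -17383811/17790135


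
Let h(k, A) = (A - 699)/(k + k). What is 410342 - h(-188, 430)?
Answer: 154288323/376 ≈ 4.1034e+5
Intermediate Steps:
h(k, A) = (-699 + A)/(2*k) (h(k, A) = (-699 + A)/((2*k)) = (-699 + A)*(1/(2*k)) = (-699 + A)/(2*k))
410342 - h(-188, 430) = 410342 - (-699 + 430)/(2*(-188)) = 410342 - (-1)*(-269)/(2*188) = 410342 - 1*269/376 = 410342 - 269/376 = 154288323/376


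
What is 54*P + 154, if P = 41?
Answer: 2368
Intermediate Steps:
54*P + 154 = 54*41 + 154 = 2214 + 154 = 2368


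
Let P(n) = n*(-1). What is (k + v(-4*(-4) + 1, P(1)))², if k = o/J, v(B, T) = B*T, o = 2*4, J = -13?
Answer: 52441/169 ≈ 310.30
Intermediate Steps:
P(n) = -n
o = 8
k = -8/13 (k = 8/(-13) = 8*(-1/13) = -8/13 ≈ -0.61539)
(k + v(-4*(-4) + 1, P(1)))² = (-8/13 + (-4*(-4) + 1)*(-1*1))² = (-8/13 + (16 + 1)*(-1))² = (-8/13 + 17*(-1))² = (-8/13 - 17)² = (-229/13)² = 52441/169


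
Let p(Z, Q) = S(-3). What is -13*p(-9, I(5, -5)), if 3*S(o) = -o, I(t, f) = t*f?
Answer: -13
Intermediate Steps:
I(t, f) = f*t
S(o) = -o/3 (S(o) = (-o)/3 = -o/3)
p(Z, Q) = 1 (p(Z, Q) = -⅓*(-3) = 1)
-13*p(-9, I(5, -5)) = -13*1 = -13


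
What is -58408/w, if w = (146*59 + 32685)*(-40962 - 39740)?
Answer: 29204/1666455949 ≈ 1.7525e-5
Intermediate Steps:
w = -3332911898 (w = (8614 + 32685)*(-80702) = 41299*(-80702) = -3332911898)
-58408/w = -58408/(-3332911898) = -58408*(-1/3332911898) = 29204/1666455949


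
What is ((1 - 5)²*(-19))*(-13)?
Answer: 3952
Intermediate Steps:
((1 - 5)²*(-19))*(-13) = ((-4)²*(-19))*(-13) = (16*(-19))*(-13) = -304*(-13) = 3952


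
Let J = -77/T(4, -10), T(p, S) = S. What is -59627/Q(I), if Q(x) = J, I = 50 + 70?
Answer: -596270/77 ≈ -7743.8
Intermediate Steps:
I = 120
J = 77/10 (J = -77/(-10) = -77*(-1/10) = 77/10 ≈ 7.7000)
Q(x) = 77/10
-59627/Q(I) = -59627/77/10 = -59627*10/77 = -596270/77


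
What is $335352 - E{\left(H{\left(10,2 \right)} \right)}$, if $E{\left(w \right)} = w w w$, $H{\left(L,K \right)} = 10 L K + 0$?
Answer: $-7664648$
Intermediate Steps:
$H{\left(L,K \right)} = 10 K L$ ($H{\left(L,K \right)} = 10 K L + 0 = 10 K L$)
$E{\left(w \right)} = w^{3}$ ($E{\left(w \right)} = w^{2} w = w^{3}$)
$335352 - E{\left(H{\left(10,2 \right)} \right)} = 335352 - \left(10 \cdot 2 \cdot 10\right)^{3} = 335352 - 200^{3} = 335352 - 8000000 = -7664648$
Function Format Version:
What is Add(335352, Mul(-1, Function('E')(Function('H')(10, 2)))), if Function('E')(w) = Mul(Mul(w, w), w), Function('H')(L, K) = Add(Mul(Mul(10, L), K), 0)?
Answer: -7664648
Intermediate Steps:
Function('H')(L, K) = Mul(10, K, L) (Function('H')(L, K) = Add(Mul(10, K, L), 0) = Mul(10, K, L))
Function('E')(w) = Pow(w, 3) (Function('E')(w) = Mul(Pow(w, 2), w) = Pow(w, 3))
Add(335352, Mul(-1, Function('E')(Function('H')(10, 2)))) = Add(335352, Mul(-1, Pow(Mul(10, 2, 10), 3))) = Add(335352, Mul(-1, Pow(200, 3))) = Add(335352, Mul(-1, 8000000)) = Add(335352, -8000000) = -7664648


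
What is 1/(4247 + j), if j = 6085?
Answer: 1/10332 ≈ 9.6787e-5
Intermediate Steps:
1/(4247 + j) = 1/(4247 + 6085) = 1/10332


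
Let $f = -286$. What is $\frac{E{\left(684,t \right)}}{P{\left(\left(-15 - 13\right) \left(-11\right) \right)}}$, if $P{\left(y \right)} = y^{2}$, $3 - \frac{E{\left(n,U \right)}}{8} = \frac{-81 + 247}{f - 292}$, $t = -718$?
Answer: $\frac{475}{1713481} \approx 0.00027721$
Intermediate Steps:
$E{\left(n,U \right)} = \frac{7600}{289}$ ($E{\left(n,U \right)} = 24 - 8 \frac{-81 + 247}{-286 - 292} = 24 - 8 \frac{166}{-578} = 24 - 8 \cdot 166 \left(- \frac{1}{578}\right) = 24 - - \frac{664}{289} = 24 + \frac{664}{289} = \frac{7600}{289}$)
$\frac{E{\left(684,t \right)}}{P{\left(\left(-15 - 13\right) \left(-11\right) \right)}} = \frac{7600}{289 \left(\left(-15 - 13\right) \left(-11\right)\right)^{2}} = \frac{7600}{289 \left(\left(-28\right) \left(-11\right)\right)^{2}} = \frac{7600}{289 \cdot 308^{2}} = \frac{7600}{289 \cdot 94864} = \frac{7600}{289} \cdot \frac{1}{94864} = \frac{475}{1713481}$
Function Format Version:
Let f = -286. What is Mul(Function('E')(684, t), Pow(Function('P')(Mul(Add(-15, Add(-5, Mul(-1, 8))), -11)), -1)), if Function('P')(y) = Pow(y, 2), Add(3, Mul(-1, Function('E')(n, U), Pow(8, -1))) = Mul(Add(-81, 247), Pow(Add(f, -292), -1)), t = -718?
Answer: Rational(475, 1713481) ≈ 0.00027721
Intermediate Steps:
Function('E')(n, U) = Rational(7600, 289) (Function('E')(n, U) = Add(24, Mul(-8, Mul(Add(-81, 247), Pow(Add(-286, -292), -1)))) = Add(24, Mul(-8, Mul(166, Pow(-578, -1)))) = Add(24, Mul(-8, Mul(166, Rational(-1, 578)))) = Add(24, Mul(-8, Rational(-83, 289))) = Add(24, Rational(664, 289)) = Rational(7600, 289))
Mul(Function('E')(684, t), Pow(Function('P')(Mul(Add(-15, Add(-5, Mul(-1, 8))), -11)), -1)) = Mul(Rational(7600, 289), Pow(Pow(Mul(Add(-15, Add(-5, Mul(-1, 8))), -11), 2), -1)) = Mul(Rational(7600, 289), Pow(Pow(Mul(Add(-15, Add(-5, -8)), -11), 2), -1)) = Mul(Rational(7600, 289), Pow(Pow(Mul(Add(-15, -13), -11), 2), -1)) = Mul(Rational(7600, 289), Pow(Pow(Mul(-28, -11), 2), -1)) = Mul(Rational(7600, 289), Pow(Pow(308, 2), -1)) = Mul(Rational(7600, 289), Pow(94864, -1)) = Mul(Rational(7600, 289), Rational(1, 94864)) = Rational(475, 1713481)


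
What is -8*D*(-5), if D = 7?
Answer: 280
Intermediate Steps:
-8*D*(-5) = -8*7*(-5) = -56*(-5) = 280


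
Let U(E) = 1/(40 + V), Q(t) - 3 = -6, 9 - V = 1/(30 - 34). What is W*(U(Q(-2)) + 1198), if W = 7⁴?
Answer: 566660010/197 ≈ 2.8764e+6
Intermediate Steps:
V = 37/4 (V = 9 - 1/(30 - 34) = 9 - 1/(-4) = 9 - 1*(-¼) = 9 + ¼ = 37/4 ≈ 9.2500)
W = 2401
Q(t) = -3 (Q(t) = 3 - 6 = -3)
U(E) = 4/197 (U(E) = 1/(40 + 37/4) = 1/(197/4) = 4/197)
W*(U(Q(-2)) + 1198) = 2401*(4/197 + 1198) = 2401*(236010/197) = 566660010/197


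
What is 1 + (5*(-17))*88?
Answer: -7479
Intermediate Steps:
1 + (5*(-17))*88 = 1 - 85*88 = 1 - 7480 = -7479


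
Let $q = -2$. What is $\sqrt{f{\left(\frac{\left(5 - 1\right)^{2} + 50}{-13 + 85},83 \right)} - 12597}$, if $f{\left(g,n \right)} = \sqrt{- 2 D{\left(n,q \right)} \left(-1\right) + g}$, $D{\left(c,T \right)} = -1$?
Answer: $\frac{\sqrt{-453492 + 6 i \sqrt{39}}}{6} \approx 0.0046368 + 112.24 i$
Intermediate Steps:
$f{\left(g,n \right)} = \sqrt{-2 + g}$ ($f{\left(g,n \right)} = \sqrt{\left(-2\right) \left(-1\right) \left(-1\right) + g} = \sqrt{2 \left(-1\right) + g} = \sqrt{-2 + g}$)
$\sqrt{f{\left(\frac{\left(5 - 1\right)^{2} + 50}{-13 + 85},83 \right)} - 12597} = \sqrt{\sqrt{-2 + \frac{\left(5 - 1\right)^{2} + 50}{-13 + 85}} - 12597} = \sqrt{\sqrt{-2 + \frac{4^{2} + 50}{72}} - 12597} = \sqrt{\sqrt{-2 + \left(16 + 50\right) \frac{1}{72}} - 12597} = \sqrt{\sqrt{-2 + 66 \cdot \frac{1}{72}} - 12597} = \sqrt{\sqrt{-2 + \frac{11}{12}} - 12597} = \sqrt{\sqrt{- \frac{13}{12}} - 12597} = \sqrt{\frac{i \sqrt{39}}{6} - 12597} = \sqrt{-12597 + \frac{i \sqrt{39}}{6}}$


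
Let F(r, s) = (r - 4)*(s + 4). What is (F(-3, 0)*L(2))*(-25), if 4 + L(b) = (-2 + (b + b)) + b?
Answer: 0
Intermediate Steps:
F(r, s) = (-4 + r)*(4 + s)
L(b) = -6 + 3*b (L(b) = -4 + ((-2 + (b + b)) + b) = -4 + ((-2 + 2*b) + b) = -4 + (-2 + 3*b) = -6 + 3*b)
(F(-3, 0)*L(2))*(-25) = ((-16 - 4*0 + 4*(-3) - 3*0)*(-6 + 3*2))*(-25) = ((-16 + 0 - 12 + 0)*(-6 + 6))*(-25) = -28*0*(-25) = 0*(-25) = 0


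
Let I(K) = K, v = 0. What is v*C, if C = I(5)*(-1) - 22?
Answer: 0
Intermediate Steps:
C = -27 (C = 5*(-1) - 22 = -5 - 22 = -27)
v*C = 0*(-27) = 0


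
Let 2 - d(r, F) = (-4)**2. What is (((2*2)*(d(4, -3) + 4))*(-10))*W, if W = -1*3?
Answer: -1200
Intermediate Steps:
d(r, F) = -14 (d(r, F) = 2 - 1*(-4)**2 = 2 - 1*16 = 2 - 16 = -14)
W = -3
(((2*2)*(d(4, -3) + 4))*(-10))*W = (((2*2)*(-14 + 4))*(-10))*(-3) = ((4*(-10))*(-10))*(-3) = -40*(-10)*(-3) = 400*(-3) = -1200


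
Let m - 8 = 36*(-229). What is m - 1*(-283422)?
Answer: 275186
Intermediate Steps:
m = -8236 (m = 8 + 36*(-229) = 8 - 8244 = -8236)
m - 1*(-283422) = -8236 - 1*(-283422) = -8236 + 283422 = 275186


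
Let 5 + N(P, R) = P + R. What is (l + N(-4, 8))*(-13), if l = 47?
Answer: -598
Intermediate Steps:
N(P, R) = -5 + P + R (N(P, R) = -5 + (P + R) = -5 + P + R)
(l + N(-4, 8))*(-13) = (47 + (-5 - 4 + 8))*(-13) = (47 - 1)*(-13) = 46*(-13) = -598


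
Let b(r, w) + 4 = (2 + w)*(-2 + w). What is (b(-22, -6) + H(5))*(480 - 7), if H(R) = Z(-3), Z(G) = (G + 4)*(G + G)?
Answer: 10406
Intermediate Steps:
b(r, w) = -4 + (-2 + w)*(2 + w) (b(r, w) = -4 + (2 + w)*(-2 + w) = -4 + (-2 + w)*(2 + w))
Z(G) = 2*G*(4 + G) (Z(G) = (4 + G)*(2*G) = 2*G*(4 + G))
H(R) = -6 (H(R) = 2*(-3)*(4 - 3) = 2*(-3)*1 = -6)
(b(-22, -6) + H(5))*(480 - 7) = ((-8 + (-6)²) - 6)*(480 - 7) = ((-8 + 36) - 6)*473 = (28 - 6)*473 = 22*473 = 10406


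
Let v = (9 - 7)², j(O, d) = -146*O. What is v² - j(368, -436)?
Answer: 53744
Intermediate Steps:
v = 4 (v = 2² = 4)
v² - j(368, -436) = 4² - (-146)*368 = 16 - 1*(-53728) = 16 + 53728 = 53744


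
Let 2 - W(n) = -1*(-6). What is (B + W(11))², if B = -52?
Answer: 3136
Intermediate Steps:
W(n) = -4 (W(n) = 2 - (-1)*(-6) = 2 - 1*6 = 2 - 6 = -4)
(B + W(11))² = (-52 - 4)² = (-56)² = 3136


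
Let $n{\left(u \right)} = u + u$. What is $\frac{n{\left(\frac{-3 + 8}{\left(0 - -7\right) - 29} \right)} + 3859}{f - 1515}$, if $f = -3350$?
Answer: $- \frac{42444}{53515} \approx -0.79312$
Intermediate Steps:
$n{\left(u \right)} = 2 u$
$\frac{n{\left(\frac{-3 + 8}{\left(0 - -7\right) - 29} \right)} + 3859}{f - 1515} = \frac{2 \frac{-3 + 8}{\left(0 - -7\right) - 29} + 3859}{-3350 - 1515} = \frac{2 \frac{5}{\left(0 + 7\right) - 29} + 3859}{-4865} = \left(2 \frac{5}{7 - 29} + 3859\right) \left(- \frac{1}{4865}\right) = \left(2 \frac{5}{-22} + 3859\right) \left(- \frac{1}{4865}\right) = \left(2 \cdot 5 \left(- \frac{1}{22}\right) + 3859\right) \left(- \frac{1}{4865}\right) = \left(2 \left(- \frac{5}{22}\right) + 3859\right) \left(- \frac{1}{4865}\right) = \left(- \frac{5}{11} + 3859\right) \left(- \frac{1}{4865}\right) = \frac{42444}{11} \left(- \frac{1}{4865}\right) = - \frac{42444}{53515}$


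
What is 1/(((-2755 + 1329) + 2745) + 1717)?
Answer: 1/3036 ≈ 0.00032938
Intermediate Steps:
1/(((-2755 + 1329) + 2745) + 1717) = 1/((-1426 + 2745) + 1717) = 1/(1319 + 1717) = 1/3036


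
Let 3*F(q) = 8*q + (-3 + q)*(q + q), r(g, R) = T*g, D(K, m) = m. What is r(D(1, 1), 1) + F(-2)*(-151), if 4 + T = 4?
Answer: -604/3 ≈ -201.33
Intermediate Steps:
T = 0 (T = -4 + 4 = 0)
r(g, R) = 0 (r(g, R) = 0*g = 0)
F(q) = 8*q/3 + 2*q*(-3 + q)/3 (F(q) = (8*q + (-3 + q)*(q + q))/3 = (8*q + (-3 + q)*(2*q))/3 = (8*q + 2*q*(-3 + q))/3 = 8*q/3 + 2*q*(-3 + q)/3)
r(D(1, 1), 1) + F(-2)*(-151) = 0 + ((2/3)*(-2)*(1 - 2))*(-151) = 0 + ((2/3)*(-2)*(-1))*(-151) = 0 + (4/3)*(-151) = 0 - 604/3 = -604/3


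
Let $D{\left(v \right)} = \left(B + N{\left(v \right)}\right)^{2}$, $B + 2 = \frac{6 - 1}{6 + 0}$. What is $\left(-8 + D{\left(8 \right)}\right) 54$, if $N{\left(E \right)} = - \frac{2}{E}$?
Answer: $- \frac{2589}{8} \approx -323.63$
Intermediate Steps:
$B = - \frac{7}{6}$ ($B = -2 + \frac{6 - 1}{6 + 0} = -2 + \frac{5}{6} = - \frac{7}{6} \approx -1.1667$)
$D{\left(v \right)} = \left(- \frac{7}{6} - \frac{2}{v}\right)^{2}$
$\left(-8 + D{\left(8 \right)}\right) 54 = \left(-8 + \frac{\left(12 + 7 \cdot 8\right)^{2}}{36 \cdot 64}\right) 54 = \left(-8 + \frac{1}{36} \cdot \frac{1}{64} \left(12 + 56\right)^{2}\right) 54 = \left(-8 + \frac{1}{36} \cdot \frac{1}{64} \cdot 68^{2}\right) 54 = \left(-8 + \frac{1}{36} \cdot \frac{1}{64} \cdot 4624\right) 54 = \left(-8 + \frac{289}{144}\right) 54 = \left(- \frac{863}{144}\right) 54 = - \frac{2589}{8}$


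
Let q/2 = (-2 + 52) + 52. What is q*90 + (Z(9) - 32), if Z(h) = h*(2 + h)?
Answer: 18427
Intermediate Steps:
q = 204 (q = 2*((-2 + 52) + 52) = 2*(50 + 52) = 2*102 = 204)
q*90 + (Z(9) - 32) = 204*90 + (9*(2 + 9) - 32) = 18360 + (9*11 - 32) = 18360 + (99 - 32) = 18360 + 67 = 18427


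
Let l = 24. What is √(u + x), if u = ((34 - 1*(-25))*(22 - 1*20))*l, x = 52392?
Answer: 6*√1534 ≈ 235.00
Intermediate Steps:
u = 2832 (u = ((34 - 1*(-25))*(22 - 1*20))*24 = ((34 + 25)*(22 - 20))*24 = (59*2)*24 = 118*24 = 2832)
√(u + x) = √(2832 + 52392) = √55224 = 6*√1534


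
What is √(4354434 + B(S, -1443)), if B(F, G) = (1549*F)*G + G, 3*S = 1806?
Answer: 3*I*√149026847 ≈ 36623.0*I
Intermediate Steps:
S = 602 (S = (⅓)*1806 = 602)
B(F, G) = G + 1549*F*G (B(F, G) = 1549*F*G + G = G + 1549*F*G)
√(4354434 + B(S, -1443)) = √(4354434 - 1443*(1 + 1549*602)) = √(4354434 - 1443*(1 + 932498)) = √(4354434 - 1443*932499) = √(4354434 - 1345596057) = √(-1341241623) = 3*I*√149026847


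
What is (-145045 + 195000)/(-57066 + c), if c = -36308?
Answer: -49955/93374 ≈ -0.53500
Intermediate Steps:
(-145045 + 195000)/(-57066 + c) = (-145045 + 195000)/(-57066 - 36308) = 49955/(-93374) = 49955*(-1/93374) = -49955/93374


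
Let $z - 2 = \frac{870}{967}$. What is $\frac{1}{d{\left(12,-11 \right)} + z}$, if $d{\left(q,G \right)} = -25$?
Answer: $- \frac{967}{21371} \approx -0.045248$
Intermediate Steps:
$z = \frac{2804}{967}$ ($z = 2 + \frac{870}{967} = \frac{2804}{967} \approx 2.8997$)
$\frac{1}{d{\left(12,-11 \right)} + z} = \frac{1}{-25 + \frac{2804}{967}} = \frac{1}{- \frac{21371}{967}} = - \frac{967}{21371}$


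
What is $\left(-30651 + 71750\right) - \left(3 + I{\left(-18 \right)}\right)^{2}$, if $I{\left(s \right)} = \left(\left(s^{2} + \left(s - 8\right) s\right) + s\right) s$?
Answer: $-193975942$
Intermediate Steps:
$I{\left(s \right)} = s \left(s + s^{2} + s \left(-8 + s\right)\right)$ ($I{\left(s \right)} = \left(\left(s^{2} + \left(-8 + s\right) s\right) + s\right) s = \left(\left(s^{2} + s \left(-8 + s\right)\right) + s\right) s = \left(s + s^{2} + s \left(-8 + s\right)\right) s = s \left(s + s^{2} + s \left(-8 + s\right)\right)$)
$\left(-30651 + 71750\right) - \left(3 + I{\left(-18 \right)}\right)^{2} = \left(-30651 + 71750\right) - \left(3 + \left(-18\right)^{2} \left(-7 + 2 \left(-18\right)\right)\right)^{2} = 41099 - \left(3 + 324 \left(-7 - 36\right)\right)^{2} = 41099 - \left(3 + 324 \left(-43\right)\right)^{2} = 41099 - \left(3 - 13932\right)^{2} = 41099 - \left(-13929\right)^{2} = 41099 - 194017041 = -193975942$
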